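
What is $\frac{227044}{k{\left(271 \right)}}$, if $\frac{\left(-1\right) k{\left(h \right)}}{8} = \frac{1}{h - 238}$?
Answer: $- \frac{1873113}{2} \approx -9.3656 \cdot 10^{5}$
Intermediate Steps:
$k{\left(h \right)} = - \frac{8}{-238 + h}$ ($k{\left(h \right)} = - \frac{8}{h - 238} = - \frac{8}{-238 + h}$)
$\frac{227044}{k{\left(271 \right)}} = \frac{227044}{\left(-8\right) \frac{1}{-238 + 271}} = \frac{227044}{\left(-8\right) \frac{1}{33}} = \frac{227044}{- \frac{8}{33}} = 227044 \left(- \frac{33}{8}\right) = - \frac{1873113}{2}$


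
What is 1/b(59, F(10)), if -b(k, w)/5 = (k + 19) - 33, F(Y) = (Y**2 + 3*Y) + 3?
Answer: -1/225 ≈ -0.0044444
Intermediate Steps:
F(Y) = 3 + Y**2 + 3*Y
b(k, w) = 70 - 5*k (b(k, w) = -5*((k + 19) - 33) = -5*((19 + k) - 33) = -5*(-14 + k) = 70 - 5*k)
1/b(59, F(10)) = 1/(70 - 5*59) = 1/(70 - 295) = 1/(-225) = -1/225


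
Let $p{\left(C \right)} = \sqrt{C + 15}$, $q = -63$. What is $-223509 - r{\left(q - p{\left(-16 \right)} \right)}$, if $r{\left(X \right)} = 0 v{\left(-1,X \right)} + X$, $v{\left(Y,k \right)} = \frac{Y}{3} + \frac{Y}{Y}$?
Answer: $-223446 + i \approx -2.2345 \cdot 10^{5} + 1.0 i$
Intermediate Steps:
$v{\left(Y,k \right)} = 1 + \frac{Y}{3}$ ($v{\left(Y,k \right)} = Y \frac{1}{3} + 1 = \frac{Y}{3} + 1 = 1 + \frac{Y}{3}$)
$p{\left(C \right)} = \sqrt{15 + C}$
$r{\left(X \right)} = X$ ($r{\left(X \right)} = 0 \left(1 + \frac{1}{3} \left(-1\right)\right) + X = 0 \left(1 - \frac{1}{3}\right) + X = 0 \cdot \frac{2}{3} + X = 0 + X = X$)
$-223509 - r{\left(q - p{\left(-16 \right)} \right)} = -223509 - \left(-63 - \sqrt{15 - 16}\right) = -223509 - \left(-63 - \sqrt{-1}\right) = -223509 - \left(-63 - i\right) = -223509 + \left(63 + i\right) = -223446 + i$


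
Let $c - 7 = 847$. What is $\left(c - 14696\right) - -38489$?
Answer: $24647$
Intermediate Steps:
$c = 854$ ($c = 7 + 847 = 854$)
$\left(c - 14696\right) - -38489 = \left(854 - 14696\right) - -38489 = -13842 + 38489 = 24647$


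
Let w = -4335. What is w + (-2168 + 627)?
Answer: -5876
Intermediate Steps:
w + (-2168 + 627) = -4335 + (-2168 + 627) = -4335 - 1541 = -5876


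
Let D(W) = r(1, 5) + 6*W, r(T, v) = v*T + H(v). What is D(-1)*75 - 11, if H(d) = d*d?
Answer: 1789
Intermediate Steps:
H(d) = d²
r(T, v) = v² + T*v (r(T, v) = v*T + v² = T*v + v² = v² + T*v)
D(W) = 30 + 6*W (D(W) = 5*(1 + 5) + 6*W = 5*6 + 6*W = 30 + 6*W)
D(-1)*75 - 11 = (30 + 6*(-1))*75 - 11 = (30 - 6)*75 - 11 = 24*75 - 11 = 1800 - 11 = 1789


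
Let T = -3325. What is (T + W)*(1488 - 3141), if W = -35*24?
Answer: 6884745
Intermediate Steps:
W = -840
(T + W)*(1488 - 3141) = (-3325 - 840)*(1488 - 3141) = -4165*(-1653) = 6884745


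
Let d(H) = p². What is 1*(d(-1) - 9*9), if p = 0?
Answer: -81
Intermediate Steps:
d(H) = 0 (d(H) = 0² = 0)
1*(d(-1) - 9*9) = 1*(0 - 9*9) = 1*(0 - 81) = 1*(-81) = -81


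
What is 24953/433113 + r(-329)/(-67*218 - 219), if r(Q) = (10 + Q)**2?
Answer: -43704083768/6420900225 ≈ -6.8065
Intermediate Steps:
24953/433113 + r(-329)/(-67*218 - 219) = 24953/433113 + (10 - 329)**2/(-67*218 - 219) = 24953*(1/433113) + (-319)**2/(-14606 - 219) = 24953/433113 + 101761/(-14825) = 24953/433113 + 101761*(-1/14825) = 24953/433113 - 101761/14825 = -43704083768/6420900225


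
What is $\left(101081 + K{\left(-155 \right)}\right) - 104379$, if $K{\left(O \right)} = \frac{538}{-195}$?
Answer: $- \frac{643648}{195} \approx -3300.8$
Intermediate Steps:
$K{\left(O \right)} = - \frac{538}{195}$ ($K{\left(O \right)} = 538 \left(- \frac{1}{195}\right) = - \frac{538}{195}$)
$\left(101081 + K{\left(-155 \right)}\right) - 104379 = \left(101081 - \frac{538}{195}\right) - 104379 = \frac{19710257}{195} - 104379 = - \frac{643648}{195}$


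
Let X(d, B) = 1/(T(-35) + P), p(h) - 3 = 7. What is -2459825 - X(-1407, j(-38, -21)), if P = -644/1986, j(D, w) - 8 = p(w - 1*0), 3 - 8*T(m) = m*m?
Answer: -1495600654103/608011 ≈ -2.4598e+6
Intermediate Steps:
T(m) = 3/8 - m²/8 (T(m) = 3/8 - m*m/8 = 3/8 - m²/8)
p(h) = 10 (p(h) = 3 + 7 = 10)
j(D, w) = 18 (j(D, w) = 8 + 10 = 18)
P = -322/993 (P = -644*1/1986 = -322/993 ≈ -0.32427)
X(d, B) = -3972/608011 (X(d, B) = 1/((3/8 - ⅛*(-35)²) - 322/993) = 1/((3/8 - ⅛*1225) - 322/993) = 1/((3/8 - 1225/8) - 322/993) = 1/(-611/4 - 322/993) = 1/(-608011/3972) = -3972/608011)
-2459825 - X(-1407, j(-38, -21)) = -2459825 - 1*(-3972/608011) = -2459825 + 3972/608011 = -1495600654103/608011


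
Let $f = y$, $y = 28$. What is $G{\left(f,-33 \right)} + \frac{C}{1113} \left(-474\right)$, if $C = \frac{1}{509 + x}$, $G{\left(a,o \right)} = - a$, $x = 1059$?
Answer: $- \frac{8144271}{290864} \approx -28.0$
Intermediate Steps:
$f = 28$
$C = \frac{1}{1568}$ ($C = \frac{1}{509 + 1059} = \frac{1}{1568} \approx 0.00063775$)
$G{\left(f,-33 \right)} + \frac{C}{1113} \left(-474\right) = \left(-1\right) 28 + \frac{1}{1568 \cdot 1113} \left(-474\right) = -28 + \frac{1}{1568} \cdot \frac{1}{1113} \left(-474\right) = -28 + \frac{1}{1745184} \left(-474\right) = -28 - \frac{79}{290864} = - \frac{8144271}{290864}$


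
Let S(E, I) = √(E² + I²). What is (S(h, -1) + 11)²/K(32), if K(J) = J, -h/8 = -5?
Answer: (11 + √1601)²/32 ≈ 81.321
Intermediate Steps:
h = 40 (h = -8*(-5) = 40)
(S(h, -1) + 11)²/K(32) = (√(40² + (-1)²) + 11)²/32 = (√(1600 + 1) + 11)²*(1/32) = (√1601 + 11)²*(1/32) = (11 + √1601)²*(1/32) = (11 + √1601)²/32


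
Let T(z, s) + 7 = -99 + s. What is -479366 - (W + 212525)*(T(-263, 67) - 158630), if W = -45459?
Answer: 26507715788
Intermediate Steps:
T(z, s) = -106 + s (T(z, s) = -7 + (-99 + s) = -106 + s)
-479366 - (W + 212525)*(T(-263, 67) - 158630) = -479366 - (-45459 + 212525)*((-106 + 67) - 158630) = -479366 - 167066*(-39 - 158630) = -479366 - 167066*(-158669) = -479366 - 1*(-26508195154) = -479366 + 26508195154 = 26507715788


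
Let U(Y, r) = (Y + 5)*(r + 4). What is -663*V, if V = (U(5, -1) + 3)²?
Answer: -722007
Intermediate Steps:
U(Y, r) = (4 + r)*(5 + Y) (U(Y, r) = (5 + Y)*(4 + r) = (4 + r)*(5 + Y))
V = 1089 (V = ((20 + 4*5 + 5*(-1) + 5*(-1)) + 3)² = ((20 + 20 - 5 - 5) + 3)² = (30 + 3)² = 33² = 1089)
-663*V = -663*1089 = -722007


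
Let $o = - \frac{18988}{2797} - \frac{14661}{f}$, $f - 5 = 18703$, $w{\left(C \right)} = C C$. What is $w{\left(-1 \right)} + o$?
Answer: $- \frac{114636015}{17442092} \approx -6.5724$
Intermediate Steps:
$w{\left(C \right)} = C^{2}$
$f = 18708$ ($f = 5 + 18703 = 18708$)
$o = - \frac{132078107}{17442092}$ ($o = - \frac{18988}{2797} - \frac{14661}{18708} = \left(-18988\right) \frac{1}{2797} - \frac{4887}{6236} = - \frac{18988}{2797} - \frac{4887}{6236} = - \frac{132078107}{17442092} \approx -7.5724$)
$w{\left(-1 \right)} + o = \left(-1\right)^{2} - \frac{132078107}{17442092} = 1 - \frac{132078107}{17442092} = - \frac{114636015}{17442092}$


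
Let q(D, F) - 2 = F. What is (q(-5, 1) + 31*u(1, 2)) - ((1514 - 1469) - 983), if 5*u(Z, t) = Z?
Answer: 4736/5 ≈ 947.20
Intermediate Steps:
u(Z, t) = Z/5
q(D, F) = 2 + F
(q(-5, 1) + 31*u(1, 2)) - ((1514 - 1469) - 983) = ((2 + 1) + 31*((⅕)*1)) - ((1514 - 1469) - 983) = (3 + 31*(⅕)) - (45 - 983) = (3 + 31/5) - 1*(-938) = 46/5 + 938 = 4736/5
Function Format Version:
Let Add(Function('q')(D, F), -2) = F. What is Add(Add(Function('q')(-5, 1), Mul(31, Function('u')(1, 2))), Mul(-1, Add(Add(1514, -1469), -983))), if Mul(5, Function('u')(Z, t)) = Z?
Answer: Rational(4736, 5) ≈ 947.20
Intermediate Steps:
Function('u')(Z, t) = Mul(Rational(1, 5), Z)
Function('q')(D, F) = Add(2, F)
Add(Add(Function('q')(-5, 1), Mul(31, Function('u')(1, 2))), Mul(-1, Add(Add(1514, -1469), -983))) = Add(Add(Add(2, 1), Mul(31, Mul(Rational(1, 5), 1))), Mul(-1, Add(Add(1514, -1469), -983))) = Add(Add(3, Mul(31, Rational(1, 5))), Mul(-1, Add(45, -983))) = Add(Add(3, Rational(31, 5)), Mul(-1, -938)) = Add(Rational(46, 5), 938) = Rational(4736, 5)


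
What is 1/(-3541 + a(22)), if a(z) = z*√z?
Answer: -3541/12528033 - 22*√22/12528033 ≈ -0.00029088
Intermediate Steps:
a(z) = z^(3/2)
1/(-3541 + a(22)) = 1/(-3541 + 22^(3/2)) = 1/(-3541 + 22*√22)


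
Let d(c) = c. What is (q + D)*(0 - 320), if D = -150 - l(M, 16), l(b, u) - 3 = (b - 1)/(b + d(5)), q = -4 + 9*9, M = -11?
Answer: 24960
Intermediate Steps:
q = 77 (q = -4 + 81 = 77)
l(b, u) = 3 + (-1 + b)/(5 + b) (l(b, u) = 3 + (b - 1)/(b + 5) = 3 + (-1 + b)/(5 + b))
D = -155 (D = -150 - 2*(7 + 2*(-11))/(5 - 11) = -150 - 2*(7 - 22)/(-6) = -150 - 2*(-1)*(-15)/6 = -150 - 1*5 = -150 - 5 = -155)
(q + D)*(0 - 320) = (77 - 155)*(0 - 320) = -78*(-320) = 24960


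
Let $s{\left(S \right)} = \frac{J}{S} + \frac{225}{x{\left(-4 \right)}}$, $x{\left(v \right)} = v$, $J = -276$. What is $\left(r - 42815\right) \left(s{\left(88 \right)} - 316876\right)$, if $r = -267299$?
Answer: $\frac{2162294208949}{22} \approx 9.8286 \cdot 10^{10}$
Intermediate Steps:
$s{\left(S \right)} = - \frac{225}{4} - \frac{276}{S}$ ($s{\left(S \right)} = - \frac{276}{S} + \frac{225}{-4} = - \frac{276}{S} + 225 \left(- \frac{1}{4}\right) = - \frac{276}{S} - \frac{225}{4} = - \frac{225}{4} - \frac{276}{S}$)
$\left(r - 42815\right) \left(s{\left(88 \right)} - 316876\right) = \left(-267299 - 42815\right) \left(\left(- \frac{225}{4} - \frac{276}{88}\right) - 316876\right) = - 310114 \left(\left(- \frac{225}{4} - \frac{69}{22}\right) - 316876\right) = - 310114 \left(- \frac{2613}{44} - 316876\right) = \left(-310114\right) \left(- \frac{13945157}{44}\right) = \frac{2162294208949}{22}$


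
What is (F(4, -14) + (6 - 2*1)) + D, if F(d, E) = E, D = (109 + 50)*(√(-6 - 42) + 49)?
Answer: 7781 + 636*I*√3 ≈ 7781.0 + 1101.6*I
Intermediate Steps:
D = 7791 + 636*I*√3 (D = 159*(√(-48) + 49) = 159*(4*I*√3 + 49) = 159*(49 + 4*I*√3) = 7791 + 636*I*√3 ≈ 7791.0 + 1101.6*I)
(F(4, -14) + (6 - 2*1)) + D = (-14 + (6 - 2*1)) + (7791 + 636*I*√3) = (-14 + (6 - 2)) + (7791 + 636*I*√3) = (-14 + 4) + (7791 + 636*I*√3) = -10 + (7791 + 636*I*√3) = 7781 + 636*I*√3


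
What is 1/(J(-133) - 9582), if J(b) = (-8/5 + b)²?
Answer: 25/213379 ≈ 0.00011716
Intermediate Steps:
J(b) = (-8/5 + b)²
1/(J(-133) - 9582) = 1/((-8 + 5*(-133))²/25 - 9582) = 1/((-8 - 665)²/25 - 9582) = 1/((1/25)*(-673)² - 9582) = 1/((1/25)*452929 - 9582) = 1/(452929/25 - 9582) = 1/(213379/25) = 25/213379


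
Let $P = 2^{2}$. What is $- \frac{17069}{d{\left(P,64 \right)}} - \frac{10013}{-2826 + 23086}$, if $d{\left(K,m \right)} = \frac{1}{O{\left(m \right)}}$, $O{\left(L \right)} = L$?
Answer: $- \frac{22132358173}{20260} \approx -1.0924 \cdot 10^{6}$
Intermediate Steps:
$P = 4$
$d{\left(K,m \right)} = \frac{1}{m}$
$- \frac{17069}{d{\left(P,64 \right)}} - \frac{10013}{-2826 + 23086} = - \frac{17069}{\frac{1}{64}} - \frac{10013}{-2826 + 23086} = - 17069 \frac{1}{\frac{1}{64}} - \frac{10013}{20260} = \left(-17069\right) 64 - \frac{10013}{20260} = -1092416 - \frac{10013}{20260} = - \frac{22132358173}{20260}$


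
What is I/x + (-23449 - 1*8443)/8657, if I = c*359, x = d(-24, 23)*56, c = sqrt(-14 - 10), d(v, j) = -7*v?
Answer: -31892/8657 + 359*I*sqrt(6)/4704 ≈ -3.684 + 0.18694*I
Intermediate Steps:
c = 2*I*sqrt(6) (c = sqrt(-24) = 2*I*sqrt(6) ≈ 4.899*I)
x = 9408 (x = -7*(-24)*56 = 168*56 = 9408)
I = 718*I*sqrt(6) (I = (2*I*sqrt(6))*359 = 718*I*sqrt(6) ≈ 1758.7*I)
I/x + (-23449 - 1*8443)/8657 = (718*I*sqrt(6))/9408 + (-23449 - 1*8443)/8657 = (718*I*sqrt(6))*(1/9408) + (-23449 - 8443)*(1/8657) = 359*I*sqrt(6)/4704 - 31892*1/8657 = 359*I*sqrt(6)/4704 - 31892/8657 = -31892/8657 + 359*I*sqrt(6)/4704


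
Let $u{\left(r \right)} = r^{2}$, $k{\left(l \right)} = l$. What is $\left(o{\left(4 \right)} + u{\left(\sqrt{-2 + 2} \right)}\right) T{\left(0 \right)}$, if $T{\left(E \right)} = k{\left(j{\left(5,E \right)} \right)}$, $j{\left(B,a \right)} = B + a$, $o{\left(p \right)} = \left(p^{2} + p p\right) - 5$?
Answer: $135$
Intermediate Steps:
$o{\left(p \right)} = -5 + 2 p^{2}$ ($o{\left(p \right)} = \left(p^{2} + p^{2}\right) - 5 = 2 p^{2} - 5 = -5 + 2 p^{2}$)
$T{\left(E \right)} = 5 + E$
$\left(o{\left(4 \right)} + u{\left(\sqrt{-2 + 2} \right)}\right) T{\left(0 \right)} = \left(\left(-5 + 2 \cdot 4^{2}\right) + \left(\sqrt{-2 + 2}\right)^{2}\right) \left(5 + 0\right) = \left(\left(-5 + 2 \cdot 16\right) + \left(\sqrt{0}\right)^{2}\right) 5 = \left(\left(-5 + 32\right) + 0^{2}\right) 5 = \left(27 + 0\right) 5 = 27 \cdot 5 = 135$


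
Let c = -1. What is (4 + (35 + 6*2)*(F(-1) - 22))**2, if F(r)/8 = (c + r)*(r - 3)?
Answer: 3912484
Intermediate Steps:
F(r) = 8*(-1 + r)*(-3 + r) (F(r) = 8*((-1 + r)*(r - 3)) = 8*((-1 + r)*(-3 + r)) = 8*(-1 + r)*(-3 + r))
(4 + (35 + 6*2)*(F(-1) - 22))**2 = (4 + (35 + 6*2)*((24 - 32*(-1) + 8*(-1)**2) - 22))**2 = (4 + (35 + 12)*((24 + 32 + 8*1) - 22))**2 = (4 + 47*((24 + 32 + 8) - 22))**2 = (4 + 47*(64 - 22))**2 = (4 + 47*42)**2 = (4 + 1974)**2 = 1978**2 = 3912484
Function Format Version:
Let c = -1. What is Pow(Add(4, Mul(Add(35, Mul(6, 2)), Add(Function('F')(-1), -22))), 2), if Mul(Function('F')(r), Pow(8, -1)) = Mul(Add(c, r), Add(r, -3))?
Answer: 3912484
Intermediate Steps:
Function('F')(r) = Mul(8, Add(-1, r), Add(-3, r)) (Function('F')(r) = Mul(8, Mul(Add(-1, r), Add(r, -3))) = Mul(8, Mul(Add(-1, r), Add(-3, r))) = Mul(8, Add(-1, r), Add(-3, r)))
Pow(Add(4, Mul(Add(35, Mul(6, 2)), Add(Function('F')(-1), -22))), 2) = Pow(Add(4, Mul(Add(35, Mul(6, 2)), Add(Add(24, Mul(-32, -1), Mul(8, Pow(-1, 2))), -22))), 2) = Pow(Add(4, Mul(Add(35, 12), Add(Add(24, 32, Mul(8, 1)), -22))), 2) = Pow(Add(4, Mul(47, Add(Add(24, 32, 8), -22))), 2) = Pow(Add(4, Mul(47, Add(64, -22))), 2) = Pow(Add(4, Mul(47, 42)), 2) = Pow(Add(4, 1974), 2) = Pow(1978, 2) = 3912484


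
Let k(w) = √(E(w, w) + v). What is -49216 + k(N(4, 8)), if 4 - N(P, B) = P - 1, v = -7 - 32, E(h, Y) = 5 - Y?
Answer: -49216 + I*√35 ≈ -49216.0 + 5.9161*I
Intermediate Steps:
v = -39
N(P, B) = 5 - P (N(P, B) = 4 - (P - 1) = 4 - (-1 + P) = 4 + (1 - P) = 5 - P)
k(w) = √(-34 - w) (k(w) = √((5 - w) - 39) = √(-34 - w))
-49216 + k(N(4, 8)) = -49216 + √(-34 - (5 - 1*4)) = -49216 + √(-34 - (5 - 4)) = -49216 + √(-34 - 1*1) = -49216 + √(-34 - 1) = -49216 + √(-35) = -49216 + I*√35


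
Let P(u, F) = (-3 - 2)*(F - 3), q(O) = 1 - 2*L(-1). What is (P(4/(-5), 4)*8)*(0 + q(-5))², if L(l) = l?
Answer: -360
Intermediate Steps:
q(O) = 3 (q(O) = 1 - 2*(-1) = 1 + 2 = 3)
P(u, F) = 15 - 5*F (P(u, F) = -5*(-3 + F) = 15 - 5*F)
(P(4/(-5), 4)*8)*(0 + q(-5))² = ((15 - 5*4)*8)*(0 + 3)² = ((15 - 20)*8)*3² = -5*8*9 = -40*9 = -360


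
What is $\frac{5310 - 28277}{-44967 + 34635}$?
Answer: $\frac{3281}{1476} \approx 2.2229$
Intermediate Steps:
$\frac{5310 - 28277}{-44967 + 34635} = - \frac{22967}{-10332} = \left(-22967\right) \left(- \frac{1}{10332}\right) = \frac{3281}{1476}$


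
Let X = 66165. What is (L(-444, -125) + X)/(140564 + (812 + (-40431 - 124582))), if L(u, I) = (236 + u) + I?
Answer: -21944/7879 ≈ -2.7851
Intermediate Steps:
L(u, I) = 236 + I + u
(L(-444, -125) + X)/(140564 + (812 + (-40431 - 124582))) = ((236 - 125 - 444) + 66165)/(140564 + (812 + (-40431 - 124582))) = (-333 + 66165)/(140564 + (812 - 165013)) = 65832/(140564 - 164201) = 65832/(-23637) = 65832*(-1/23637) = -21944/7879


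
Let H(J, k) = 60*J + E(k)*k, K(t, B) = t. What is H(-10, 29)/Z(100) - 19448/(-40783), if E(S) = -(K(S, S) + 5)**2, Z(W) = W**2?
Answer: -17605869/5997500 ≈ -2.9355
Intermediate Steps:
E(S) = -(5 + S)**2 (E(S) = -(S + 5)**2 = -(5 + S)**2)
H(J, k) = 60*J - k*(5 + k)**2 (H(J, k) = 60*J + (-(5 + k)**2)*k = 60*J - k*(5 + k)**2)
H(-10, 29)/Z(100) - 19448/(-40783) = (60*(-10) - 1*29*(5 + 29)**2)/(100**2) - 19448/(-40783) = (-600 - 1*29*34**2)/10000 - 19448*(-1/40783) = (-600 - 1*29*1156)*(1/10000) + 1144/2399 = (-600 - 33524)*(1/10000) + 1144/2399 = -34124*1/10000 + 1144/2399 = -8531/2500 + 1144/2399 = -17605869/5997500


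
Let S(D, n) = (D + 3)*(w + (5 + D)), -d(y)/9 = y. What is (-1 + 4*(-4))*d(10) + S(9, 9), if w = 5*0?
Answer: 1698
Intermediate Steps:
d(y) = -9*y
w = 0
S(D, n) = (3 + D)*(5 + D) (S(D, n) = (D + 3)*(0 + (5 + D)) = (3 + D)*(5 + D))
(-1 + 4*(-4))*d(10) + S(9, 9) = (-1 + 4*(-4))*(-9*10) + (15 + 9² + 8*9) = (-1 - 16)*(-90) + (15 + 81 + 72) = -17*(-90) + 168 = 1530 + 168 = 1698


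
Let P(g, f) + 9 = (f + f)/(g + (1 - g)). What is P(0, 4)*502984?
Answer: -502984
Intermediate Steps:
P(g, f) = -9 + 2*f (P(g, f) = -9 + (f + f)/(g + (1 - g)) = -9 + (2*f)/1 = -9 + (2*f)*1 = -9 + 2*f)
P(0, 4)*502984 = (-9 + 2*4)*502984 = (-9 + 8)*502984 = -1*502984 = -502984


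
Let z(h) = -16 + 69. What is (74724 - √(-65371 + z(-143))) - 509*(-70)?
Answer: 110354 - I*√65318 ≈ 1.1035e+5 - 255.57*I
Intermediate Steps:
z(h) = 53
(74724 - √(-65371 + z(-143))) - 509*(-70) = (74724 - √(-65371 + 53)) - 509*(-70) = (74724 - √(-65318)) + 35630 = (74724 - I*√65318) + 35630 = 110354 - I*√65318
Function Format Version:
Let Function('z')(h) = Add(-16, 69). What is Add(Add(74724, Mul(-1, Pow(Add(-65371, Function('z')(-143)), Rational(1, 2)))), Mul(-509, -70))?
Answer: Add(110354, Mul(-1, I, Pow(65318, Rational(1, 2)))) ≈ Add(1.1035e+5, Mul(-255.57, I))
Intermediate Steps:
Function('z')(h) = 53
Add(Add(74724, Mul(-1, Pow(Add(-65371, Function('z')(-143)), Rational(1, 2)))), Mul(-509, -70)) = Add(Add(74724, Mul(-1, Pow(Add(-65371, 53), Rational(1, 2)))), Mul(-509, -70)) = Add(Add(74724, Mul(-1, Pow(-65318, Rational(1, 2)))), 35630) = Add(Add(74724, Mul(-1, Mul(I, Pow(65318, Rational(1, 2))))), 35630) = Add(Add(74724, Mul(-1, I, Pow(65318, Rational(1, 2)))), 35630) = Add(110354, Mul(-1, I, Pow(65318, Rational(1, 2))))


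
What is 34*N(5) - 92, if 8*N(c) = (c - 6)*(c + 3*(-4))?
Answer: -249/4 ≈ -62.250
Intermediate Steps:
N(c) = (-12 + c)*(-6 + c)/8 (N(c) = ((c - 6)*(c + 3*(-4)))/8 = ((-6 + c)*(c - 12))/8 = ((-6 + c)*(-12 + c))/8 = ((-12 + c)*(-6 + c))/8 = (-12 + c)*(-6 + c)/8)
34*N(5) - 92 = 34*(9 - 9/4*5 + (⅛)*5²) - 92 = 34*(9 - 45/4 + (⅛)*25) - 92 = 34*(9 - 45/4 + 25/8) - 92 = 34*(7/8) - 92 = 119/4 - 92 = -249/4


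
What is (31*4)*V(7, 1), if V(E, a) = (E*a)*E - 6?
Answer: 5332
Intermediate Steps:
V(E, a) = -6 + a*E² (V(E, a) = a*E² - 6 = -6 + a*E²)
(31*4)*V(7, 1) = (31*4)*(-6 + 1*7²) = 124*(-6 + 1*49) = 124*(-6 + 49) = 124*43 = 5332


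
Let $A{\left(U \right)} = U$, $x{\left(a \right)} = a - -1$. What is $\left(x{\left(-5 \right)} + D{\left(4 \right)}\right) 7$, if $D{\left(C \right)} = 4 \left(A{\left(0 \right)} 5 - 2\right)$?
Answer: $-84$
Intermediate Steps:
$x{\left(a \right)} = 1 + a$ ($x{\left(a \right)} = a + 1 = 1 + a$)
$D{\left(C \right)} = -8$ ($D{\left(C \right)} = 4 \left(0 \cdot 5 - 2\right) = 4 \left(0 - 2\right) = 4 \left(-2\right) = -8$)
$\left(x{\left(-5 \right)} + D{\left(4 \right)}\right) 7 = \left(\left(1 - 5\right) - 8\right) 7 = \left(-4 - 8\right) 7 = \left(-12\right) 7 = -84$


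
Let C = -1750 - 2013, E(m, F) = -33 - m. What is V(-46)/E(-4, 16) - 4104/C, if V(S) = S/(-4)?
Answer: 151483/218254 ≈ 0.69407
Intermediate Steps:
C = -3763
V(S) = -S/4 (V(S) = S*(-¼) = -S/4)
V(-46)/E(-4, 16) - 4104/C = (-¼*(-46))/(-33 - 1*(-4)) - 4104/(-3763) = 23/(2*(-33 + 4)) - 4104*(-1/3763) = (23/2)/(-29) + 4104/3763 = (23/2)*(-1/29) + 4104/3763 = -23/58 + 4104/3763 = 151483/218254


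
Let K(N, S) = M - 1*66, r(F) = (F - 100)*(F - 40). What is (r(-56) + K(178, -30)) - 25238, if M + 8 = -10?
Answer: -10346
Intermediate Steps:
M = -18 (M = -8 - 10 = -18)
r(F) = (-100 + F)*(-40 + F)
K(N, S) = -84 (K(N, S) = -18 - 1*66 = -18 - 66 = -84)
(r(-56) + K(178, -30)) - 25238 = ((4000 + (-56)² - 140*(-56)) - 84) - 25238 = ((4000 + 3136 + 7840) - 84) - 25238 = (14976 - 84) - 25238 = 14892 - 25238 = -10346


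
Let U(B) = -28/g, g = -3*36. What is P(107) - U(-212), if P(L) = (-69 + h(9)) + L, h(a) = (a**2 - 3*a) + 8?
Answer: 2693/27 ≈ 99.741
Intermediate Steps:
g = -108
h(a) = 8 + a**2 - 3*a
P(L) = -7 + L (P(L) = (-69 + (8 + 9**2 - 3*9)) + L = (-69 + (8 + 81 - 27)) + L = (-69 + 62) + L = -7 + L)
U(B) = 7/27 (U(B) = -28/(-108) = -28*(-1/108) = 7/27)
P(107) - U(-212) = (-7 + 107) - 1*7/27 = 100 - 7/27 = 2693/27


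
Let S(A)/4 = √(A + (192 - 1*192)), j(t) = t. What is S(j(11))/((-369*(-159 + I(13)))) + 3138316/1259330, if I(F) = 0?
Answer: 1569158/629665 + 4*√11/58671 ≈ 2.4923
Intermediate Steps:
S(A) = 4*√A (S(A) = 4*√(A + (192 - 1*192)) = 4*√(A + (192 - 192)) = 4*√(A + 0) = 4*√A)
S(j(11))/((-369*(-159 + I(13)))) + 3138316/1259330 = (4*√11)/((-369*(-159 + 0))) + 3138316/1259330 = (4*√11)/((-369*(-159))) + 3138316*(1/1259330) = (4*√11)/58671 + 1569158/629665 = (4*√11)*(1/58671) + 1569158/629665 = 4*√11/58671 + 1569158/629665 = 1569158/629665 + 4*√11/58671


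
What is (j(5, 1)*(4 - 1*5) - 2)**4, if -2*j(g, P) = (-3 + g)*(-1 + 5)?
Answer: 16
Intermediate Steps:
j(g, P) = 6 - 2*g (j(g, P) = -(-3 + g)*(-1 + 5)/2 = -(-3 + g)*4/2 = -(-12 + 4*g)/2 = 6 - 2*g)
(j(5, 1)*(4 - 1*5) - 2)**4 = ((6 - 2*5)*(4 - 1*5) - 2)**4 = ((6 - 10)*(4 - 5) - 2)**4 = (-4*(-1) - 2)**4 = (4 - 2)**4 = 2**4 = 16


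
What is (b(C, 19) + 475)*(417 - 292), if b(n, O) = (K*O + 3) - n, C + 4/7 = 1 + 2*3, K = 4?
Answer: 479125/7 ≈ 68446.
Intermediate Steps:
C = 45/7 (C = -4/7 + (1 + 2*3) = -4/7 + (1 + 6) = -4/7 + 7 = 45/7 ≈ 6.4286)
b(n, O) = 3 - n + 4*O (b(n, O) = (4*O + 3) - n = (3 + 4*O) - n = 3 - n + 4*O)
(b(C, 19) + 475)*(417 - 292) = ((3 - 1*45/7 + 4*19) + 475)*(417 - 292) = ((3 - 45/7 + 76) + 475)*125 = (508/7 + 475)*125 = (3833/7)*125 = 479125/7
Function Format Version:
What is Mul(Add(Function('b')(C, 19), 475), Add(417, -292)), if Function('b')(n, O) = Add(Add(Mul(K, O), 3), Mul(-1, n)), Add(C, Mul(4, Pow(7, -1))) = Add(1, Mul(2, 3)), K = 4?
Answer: Rational(479125, 7) ≈ 68446.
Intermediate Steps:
C = Rational(45, 7) (C = Add(Rational(-4, 7), Add(1, Mul(2, 3))) = Add(Rational(-4, 7), Add(1, 6)) = Add(Rational(-4, 7), 7) = Rational(45, 7) ≈ 6.4286)
Function('b')(n, O) = Add(3, Mul(-1, n), Mul(4, O)) (Function('b')(n, O) = Add(Add(Mul(4, O), 3), Mul(-1, n)) = Add(Add(3, Mul(4, O)), Mul(-1, n)) = Add(3, Mul(-1, n), Mul(4, O)))
Mul(Add(Function('b')(C, 19), 475), Add(417, -292)) = Mul(Add(Add(3, Mul(-1, Rational(45, 7)), Mul(4, 19)), 475), Add(417, -292)) = Mul(Add(Add(3, Rational(-45, 7), 76), 475), 125) = Mul(Add(Rational(508, 7), 475), 125) = Mul(Rational(3833, 7), 125) = Rational(479125, 7)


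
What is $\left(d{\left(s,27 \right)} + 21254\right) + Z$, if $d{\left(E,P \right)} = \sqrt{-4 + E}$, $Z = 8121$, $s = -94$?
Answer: $29375 + 7 i \sqrt{2} \approx 29375.0 + 9.8995 i$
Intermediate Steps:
$\left(d{\left(s,27 \right)} + 21254\right) + Z = \left(\sqrt{-4 - 94} + 21254\right) + 8121 = \left(\sqrt{-98} + 21254\right) + 8121 = \left(7 i \sqrt{2} + 21254\right) + 8121 = \left(21254 + 7 i \sqrt{2}\right) + 8121 = 29375 + 7 i \sqrt{2}$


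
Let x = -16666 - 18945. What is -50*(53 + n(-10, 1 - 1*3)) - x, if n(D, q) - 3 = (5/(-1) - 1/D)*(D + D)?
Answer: 27911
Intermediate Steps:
n(D, q) = 3 + 2*D*(-5 - 1/D) (n(D, q) = 3 + (5/(-1) - 1/D)*(D + D) = 3 + (5*(-1) - 1/D)*(2*D) = 3 + (-5 - 1/D)*(2*D) = 3 + 2*D*(-5 - 1/D))
x = -35611
-50*(53 + n(-10, 1 - 1*3)) - x = -50*(53 + (1 - 10*(-10))) - 1*(-35611) = -50*(53 + (1 + 100)) + 35611 = -50*(53 + 101) + 35611 = -50*154 + 35611 = -7700 + 35611 = 27911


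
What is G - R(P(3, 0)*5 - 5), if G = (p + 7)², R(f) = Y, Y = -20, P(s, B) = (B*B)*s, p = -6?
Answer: 21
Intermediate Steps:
P(s, B) = s*B² (P(s, B) = B²*s = s*B²)
R(f) = -20
G = 1 (G = (-6 + 7)² = 1² = 1)
G - R(P(3, 0)*5 - 5) = 1 - 1*(-20) = 1 + 20 = 21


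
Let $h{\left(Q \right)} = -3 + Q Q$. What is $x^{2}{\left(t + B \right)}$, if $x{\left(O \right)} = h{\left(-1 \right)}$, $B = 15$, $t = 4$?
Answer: $4$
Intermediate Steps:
$h{\left(Q \right)} = -3 + Q^{2}$
$x{\left(O \right)} = -2$ ($x{\left(O \right)} = -3 + \left(-1\right)^{2} = -3 + 1 = -2$)
$x^{2}{\left(t + B \right)} = \left(-2\right)^{2} = 4$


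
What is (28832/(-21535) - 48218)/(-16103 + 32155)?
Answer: -519201731/172839910 ≈ -3.0039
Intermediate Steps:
(28832/(-21535) - 48218)/(-16103 + 32155) = (28832*(-1/21535) - 48218)/16052 = (-28832/21535 - 48218)*(1/16052) = -1038403462/21535*1/16052 = -519201731/172839910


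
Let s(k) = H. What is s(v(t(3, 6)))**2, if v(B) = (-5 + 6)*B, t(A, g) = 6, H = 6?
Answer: 36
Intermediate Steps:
v(B) = B (v(B) = 1*B = B)
s(k) = 6
s(v(t(3, 6)))**2 = 6**2 = 36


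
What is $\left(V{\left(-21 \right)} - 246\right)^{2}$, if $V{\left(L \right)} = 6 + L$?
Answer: $68121$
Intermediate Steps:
$\left(V{\left(-21 \right)} - 246\right)^{2} = \left(\left(6 - 21\right) - 246\right)^{2} = \left(-15 - 246\right)^{2} = \left(-261\right)^{2} = 68121$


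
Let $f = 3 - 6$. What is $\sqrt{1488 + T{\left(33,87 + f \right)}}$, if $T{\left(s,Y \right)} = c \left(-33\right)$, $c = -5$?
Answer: $\sqrt{1653} \approx 40.657$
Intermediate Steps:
$f = -3$ ($f = 3 - 6 = -3$)
$T{\left(s,Y \right)} = 165$ ($T{\left(s,Y \right)} = \left(-5\right) \left(-33\right) = 165$)
$\sqrt{1488 + T{\left(33,87 + f \right)}} = \sqrt{1488 + 165} = \sqrt{1653}$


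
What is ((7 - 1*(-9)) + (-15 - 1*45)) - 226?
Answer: -270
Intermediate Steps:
((7 - 1*(-9)) + (-15 - 1*45)) - 226 = ((7 + 9) + (-15 - 45)) - 226 = (16 - 60) - 226 = -44 - 226 = -270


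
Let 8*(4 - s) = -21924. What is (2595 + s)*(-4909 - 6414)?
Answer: -120918317/2 ≈ -6.0459e+7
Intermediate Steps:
s = 5489/2 (s = 4 - ⅛*(-21924) = 4 + 5481/2 = 5489/2 ≈ 2744.5)
(2595 + s)*(-4909 - 6414) = (2595 + 5489/2)*(-4909 - 6414) = (10679/2)*(-11323) = -120918317/2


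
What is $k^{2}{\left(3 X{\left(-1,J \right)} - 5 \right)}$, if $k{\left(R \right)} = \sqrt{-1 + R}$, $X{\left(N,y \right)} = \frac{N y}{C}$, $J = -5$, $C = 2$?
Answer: $\frac{3}{2} \approx 1.5$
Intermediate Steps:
$X{\left(N,y \right)} = \frac{N y}{2}$
$k^{2}{\left(3 X{\left(-1,J \right)} - 5 \right)} = \left(\sqrt{-1 - \left(5 - 3 \cdot \frac{1}{2} \left(-1\right) \left(-5\right)\right)}\right)^{2} = \left(\sqrt{-1 + \left(3 \cdot \frac{5}{2} - 5\right)}\right)^{2} = \left(\sqrt{-1 + \left(\frac{15}{2} - 5\right)}\right)^{2} = \left(\sqrt{-1 + \frac{5}{2}}\right)^{2} = \left(\sqrt{\frac{3}{2}}\right)^{2} = \left(\frac{\sqrt{6}}{2}\right)^{2} = \frac{3}{2}$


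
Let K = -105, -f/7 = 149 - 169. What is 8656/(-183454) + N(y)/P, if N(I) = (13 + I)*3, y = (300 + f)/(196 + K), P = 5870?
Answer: -1865268997/48997811590 ≈ -0.038068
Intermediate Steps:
f = 140 (f = -7*(149 - 169) = -7*(-20) = 140)
y = 440/91 (y = (300 + 140)/(196 - 105) = 440/91 ≈ 4.8352)
N(I) = 39 + 3*I
8656/(-183454) + N(y)/P = 8656/(-183454) + (39 + 3*(440/91))/5870 = 8656*(-1/183454) + (39 + 1320/91)*(1/5870) = -4328/91727 + (4869/91)*(1/5870) = -4328/91727 + 4869/534170 = -1865268997/48997811590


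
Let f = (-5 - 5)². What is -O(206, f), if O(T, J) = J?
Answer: -100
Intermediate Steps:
f = 100 (f = (-10)² = 100)
-O(206, f) = -1*100 = -100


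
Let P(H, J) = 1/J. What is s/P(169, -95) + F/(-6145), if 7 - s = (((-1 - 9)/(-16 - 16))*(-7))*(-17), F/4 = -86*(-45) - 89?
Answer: 281721341/98320 ≈ 2865.4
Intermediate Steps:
F = 15124 (F = 4*(-86*(-45) - 89) = 4*(3870 - 89) = 4*3781 = 15124)
s = -483/16 (s = 7 - ((-1 - 9)/(-16 - 16))*(-7)*(-17) = 7 - -10/(-32)*(-7)*(-17) = 7 - -10*(-1/32)*(-7)*(-17) = 7 - (5/16)*(-7)*(-17) = 7 - (-35)*(-17)/16 = 7 - 1*595/16 = 7 - 595/16 = -483/16 ≈ -30.188)
s/P(169, -95) + F/(-6145) = -483/(16*(1/(-95))) + 15124/(-6145) = -483/(16*(-1/95)) + 15124*(-1/6145) = -483/16*(-95) - 15124/6145 = 45885/16 - 15124/6145 = 281721341/98320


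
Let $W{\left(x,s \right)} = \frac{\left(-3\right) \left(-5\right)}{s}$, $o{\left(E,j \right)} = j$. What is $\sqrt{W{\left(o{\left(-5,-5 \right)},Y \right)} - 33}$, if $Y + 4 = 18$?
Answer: $\frac{i \sqrt{6258}}{14} \approx 5.6505 i$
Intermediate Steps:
$Y = 14$ ($Y = -4 + 18 = 14$)
$W{\left(x,s \right)} = \frac{15}{s}$
$\sqrt{W{\left(o{\left(-5,-5 \right)},Y \right)} - 33} = \sqrt{\frac{15}{14} - 33} = \sqrt{- \frac{447}{14}} = \frac{i \sqrt{6258}}{14}$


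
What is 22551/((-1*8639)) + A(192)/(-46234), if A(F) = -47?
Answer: -1042216901/399415526 ≈ -2.6094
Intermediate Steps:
22551/((-1*8639)) + A(192)/(-46234) = 22551/((-1*8639)) - 47/(-46234) = 22551/(-8639) - 47*(-1/46234) = 22551*(-1/8639) + 47/46234 = -22551/8639 + 47/46234 = -1042216901/399415526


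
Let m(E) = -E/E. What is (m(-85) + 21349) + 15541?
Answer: 36889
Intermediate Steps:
m(E) = -1 (m(E) = -1*1 = -1)
(m(-85) + 21349) + 15541 = (-1 + 21349) + 15541 = 21348 + 15541 = 36889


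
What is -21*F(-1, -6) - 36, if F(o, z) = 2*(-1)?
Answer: 6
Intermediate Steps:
F(o, z) = -2
-21*F(-1, -6) - 36 = -21*(-2) - 36 = 42 - 36 = 6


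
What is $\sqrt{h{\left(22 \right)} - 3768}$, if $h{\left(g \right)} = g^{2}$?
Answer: $2 i \sqrt{821} \approx 57.306 i$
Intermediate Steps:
$\sqrt{h{\left(22 \right)} - 3768} = \sqrt{22^{2} - 3768} = \sqrt{484 - 3768} = \sqrt{-3284} = 2 i \sqrt{821}$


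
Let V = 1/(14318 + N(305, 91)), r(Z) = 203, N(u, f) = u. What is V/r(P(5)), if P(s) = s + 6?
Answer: 1/2968469 ≈ 3.3687e-7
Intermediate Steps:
P(s) = 6 + s
V = 1/14623 (V = 1/(14318 + 305) = 1/14623 ≈ 6.8385e-5)
V/r(P(5)) = (1/14623)/203 = (1/14623)*(1/203) = 1/2968469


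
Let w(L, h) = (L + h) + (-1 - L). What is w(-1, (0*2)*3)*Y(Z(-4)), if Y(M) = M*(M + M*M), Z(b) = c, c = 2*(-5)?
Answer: 900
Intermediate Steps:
c = -10
w(L, h) = -1 + h
Z(b) = -10
Y(M) = M*(M + M²)
w(-1, (0*2)*3)*Y(Z(-4)) = (-1 + (0*2)*3)*((-10)²*(1 - 10)) = (-1 + 0*3)*(100*(-9)) = (-1 + 0)*(-900) = -1*(-900) = 900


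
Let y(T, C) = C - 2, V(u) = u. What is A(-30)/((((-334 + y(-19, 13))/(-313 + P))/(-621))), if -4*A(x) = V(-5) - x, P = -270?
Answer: 9051075/1292 ≈ 7005.5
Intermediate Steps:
y(T, C) = -2 + C
A(x) = 5/4 + x/4 (A(x) = -(-5 - x)/4 = 5/4 + x/4)
A(-30)/((((-334 + y(-19, 13))/(-313 + P))/(-621))) = (5/4 + (¼)*(-30))/((((-334 + (-2 + 13))/(-313 - 270))/(-621))) = (5/4 - 15/2)/((((-334 + 11)/(-583))*(-1/621))) = -25/(4*(-323*(-1/583)*(-1/621))) = -25/(4*((323/583)*(-1/621))) = -25/(4*(-323/362043)) = -25/4*(-362043/323) = 9051075/1292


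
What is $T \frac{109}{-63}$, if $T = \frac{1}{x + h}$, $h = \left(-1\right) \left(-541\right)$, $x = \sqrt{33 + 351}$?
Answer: $- \frac{58969}{18414711} + \frac{872 \sqrt{6}}{18414711} \approx -0.0030863$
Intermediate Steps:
$x = 8 \sqrt{6}$ ($x = \sqrt{384} = 8 \sqrt{6} \approx 19.596$)
$h = 541$
$T = \frac{1}{541 + 8 \sqrt{6}}$ ($T = \frac{1}{8 \sqrt{6} + 541} = \frac{1}{541 + 8 \sqrt{6}} \approx 0.0017838$)
$T \frac{109}{-63} = \left(\frac{541}{292297} - \frac{8 \sqrt{6}}{292297}\right) \frac{109}{-63} = \left(\frac{541}{292297} - \frac{8 \sqrt{6}}{292297}\right) 109 \left(- \frac{1}{63}\right) = \left(\frac{541}{292297} - \frac{8 \sqrt{6}}{292297}\right) \left(- \frac{109}{63}\right) = - \frac{58969}{18414711} + \frac{872 \sqrt{6}}{18414711}$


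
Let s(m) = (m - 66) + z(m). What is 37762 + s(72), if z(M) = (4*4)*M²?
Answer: 120712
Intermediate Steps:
z(M) = 16*M²
s(m) = -66 + m + 16*m² (s(m) = (m - 66) + 16*m² = (-66 + m) + 16*m² = -66 + m + 16*m²)
37762 + s(72) = 37762 + (-66 + 72 + 16*72²) = 37762 + (-66 + 72 + 16*5184) = 37762 + (-66 + 72 + 82944) = 37762 + 82950 = 120712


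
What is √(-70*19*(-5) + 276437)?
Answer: √283087 ≈ 532.06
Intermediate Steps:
√(-70*19*(-5) + 276437) = √(-1330*(-5) + 276437) = √(6650 + 276437) = √283087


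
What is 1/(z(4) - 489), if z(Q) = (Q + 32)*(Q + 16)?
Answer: 1/231 ≈ 0.0043290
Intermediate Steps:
z(Q) = (16 + Q)*(32 + Q) (z(Q) = (32 + Q)*(16 + Q) = (16 + Q)*(32 + Q))
1/(z(4) - 489) = 1/((512 + 4**2 + 48*4) - 489) = 1/((512 + 16 + 192) - 489) = 1/(720 - 489) = 1/231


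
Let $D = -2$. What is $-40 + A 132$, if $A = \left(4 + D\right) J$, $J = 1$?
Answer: $224$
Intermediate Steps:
$A = 2$ ($A = \left(4 - 2\right) 1 = 2 \cdot 1 = 2$)
$-40 + A 132 = -40 + 2 \cdot 132 = -40 + 264 = 224$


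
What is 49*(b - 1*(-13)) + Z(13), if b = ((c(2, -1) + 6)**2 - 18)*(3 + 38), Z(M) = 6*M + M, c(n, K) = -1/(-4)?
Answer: 688681/16 ≈ 43043.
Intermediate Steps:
c(n, K) = 1/4 (c(n, K) = -1*(-1/4) = 1/4)
Z(M) = 7*M
b = 13817/16 (b = ((1/4 + 6)**2 - 18)*(3 + 38) = ((25/4)**2 - 18)*41 = (625/16 - 18)*41 = (337/16)*41 = 13817/16 ≈ 863.56)
49*(b - 1*(-13)) + Z(13) = 49*(13817/16 - 1*(-13)) + 7*13 = 49*(13817/16 + 13) + 91 = 49*(14025/16) + 91 = 687225/16 + 91 = 688681/16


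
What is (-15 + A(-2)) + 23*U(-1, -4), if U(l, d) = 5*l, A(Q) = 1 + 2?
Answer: -127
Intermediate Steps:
A(Q) = 3
(-15 + A(-2)) + 23*U(-1, -4) = (-15 + 3) + 23*(5*(-1)) = -12 + 23*(-5) = -12 - 115 = -127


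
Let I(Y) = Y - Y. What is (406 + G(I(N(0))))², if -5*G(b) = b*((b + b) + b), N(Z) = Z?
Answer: 164836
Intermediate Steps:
I(Y) = 0
G(b) = -3*b²/5 (G(b) = -b*((b + b) + b)/5 = -b*(2*b + b)/5 = -b*3*b/5 = -3*b²/5)
(406 + G(I(N(0))))² = (406 - ⅗*0²)² = (406 - ⅗*0)² = (406 + 0)² = 406² = 164836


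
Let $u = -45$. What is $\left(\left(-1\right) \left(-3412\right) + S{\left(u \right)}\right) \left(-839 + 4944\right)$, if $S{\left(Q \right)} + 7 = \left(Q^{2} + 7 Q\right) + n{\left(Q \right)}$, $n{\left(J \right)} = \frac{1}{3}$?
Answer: $\frac{62995330}{3} \approx 2.0998 \cdot 10^{7}$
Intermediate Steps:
$n{\left(J \right)} = \frac{1}{3}$
$S{\left(Q \right)} = - \frac{20}{3} + Q^{2} + 7 Q$ ($S{\left(Q \right)} = -7 + \left(\left(Q^{2} + 7 Q\right) + \frac{1}{3}\right) = -7 + \left(\frac{1}{3} + Q^{2} + 7 Q\right) = - \frac{20}{3} + Q^{2} + 7 Q$)
$\left(\left(-1\right) \left(-3412\right) + S{\left(u \right)}\right) \left(-839 + 4944\right) = \left(\left(-1\right) \left(-3412\right) + \left(- \frac{20}{3} + \left(-45\right)^{2} + 7 \left(-45\right)\right)\right) \left(-839 + 4944\right) = \left(3412 - - \frac{5110}{3}\right) 4105 = \left(3412 + \frac{5110}{3}\right) 4105 = \frac{15346}{3} \cdot 4105 = \frac{62995330}{3}$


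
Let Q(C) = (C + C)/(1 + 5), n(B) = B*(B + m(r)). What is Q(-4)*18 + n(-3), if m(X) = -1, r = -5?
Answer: -12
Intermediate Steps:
n(B) = B*(-1 + B) (n(B) = B*(B - 1) = B*(-1 + B))
Q(C) = C/3 (Q(C) = (2*C)/6 = (2*C)*(1/6) = C/3)
Q(-4)*18 + n(-3) = ((1/3)*(-4))*18 - 3*(-1 - 3) = -4/3*18 - 3*(-4) = -24 + 12 = -12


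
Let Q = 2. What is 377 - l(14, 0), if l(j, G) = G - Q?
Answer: 379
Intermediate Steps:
l(j, G) = -2 + G (l(j, G) = G - 1*2 = G - 2 = -2 + G)
377 - l(14, 0) = 377 - (-2 + 0) = 377 - 1*(-2) = 377 + 2 = 379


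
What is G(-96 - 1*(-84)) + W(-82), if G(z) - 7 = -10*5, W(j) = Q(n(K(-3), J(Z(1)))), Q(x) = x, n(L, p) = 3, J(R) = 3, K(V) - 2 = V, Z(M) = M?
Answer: -40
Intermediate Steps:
K(V) = 2 + V
W(j) = 3
G(z) = -43 (G(z) = 7 - 10*5 = 7 - 50 = -43)
G(-96 - 1*(-84)) + W(-82) = -43 + 3 = -40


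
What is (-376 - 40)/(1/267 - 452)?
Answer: 111072/120683 ≈ 0.92036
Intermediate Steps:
(-376 - 40)/(1/267 - 452) = -416/(1/267 - 452) = -416/(-120683/267) = -416*(-267/120683) = 111072/120683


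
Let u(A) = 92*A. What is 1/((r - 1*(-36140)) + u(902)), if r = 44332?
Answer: 1/163456 ≈ 6.1179e-6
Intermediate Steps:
1/((r - 1*(-36140)) + u(902)) = 1/((44332 - 1*(-36140)) + 92*902) = 1/((44332 + 36140) + 82984) = 1/(80472 + 82984) = 1/163456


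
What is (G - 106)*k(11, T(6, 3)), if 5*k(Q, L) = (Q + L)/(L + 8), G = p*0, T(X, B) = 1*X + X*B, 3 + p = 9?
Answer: -371/16 ≈ -23.188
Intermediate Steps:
p = 6 (p = -3 + 9 = 6)
T(X, B) = X + B*X
G = 0 (G = 6*0 = 0)
k(Q, L) = (L + Q)/(5*(8 + L)) (k(Q, L) = ((Q + L)/(L + 8))/5 = ((L + Q)/(8 + L))/5 = (L + Q)/(5*(8 + L)))
(G - 106)*k(11, T(6, 3)) = (0 - 106)*((6*(1 + 3) + 11)/(5*(8 + 6*(1 + 3)))) = -106*(6*4 + 11)/(5*(8 + 6*4)) = -106*(24 + 11)/(5*(8 + 24)) = -106*35/(5*32) = -106*7/32 = -371/16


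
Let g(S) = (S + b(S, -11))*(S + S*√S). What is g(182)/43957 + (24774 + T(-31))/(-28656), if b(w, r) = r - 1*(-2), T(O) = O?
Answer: -185365235/1259631792 + 31486*√182/43957 ≈ 9.5161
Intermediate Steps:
b(w, r) = 2 + r (b(w, r) = r + 2 = 2 + r)
g(S) = (-9 + S)*(S + S^(3/2)) (g(S) = (S + (2 - 11))*(S + S*√S) = (S - 9)*(S + S^(3/2)) = (-9 + S)*(S + S^(3/2)))
g(182)/43957 + (24774 + T(-31))/(-28656) = (182² + 182^(5/2) - 9*182 - 1638*√182)/43957 + (24774 - 31)/(-28656) = (33124 + 33124*√182 - 1638 - 1638*√182)*(1/43957) + 24743*(-1/28656) = (33124 + 33124*√182 - 1638 - 1638*√182)*(1/43957) - 24743/28656 = (31486 + 31486*√182)*(1/43957) - 24743/28656 = (31486/43957 + 31486*√182/43957) - 24743/28656 = -185365235/1259631792 + 31486*√182/43957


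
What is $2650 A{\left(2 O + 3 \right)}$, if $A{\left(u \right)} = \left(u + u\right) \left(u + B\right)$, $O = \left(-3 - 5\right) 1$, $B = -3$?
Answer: $1102400$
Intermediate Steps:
$O = -8$ ($O = \left(-8\right) 1 = -8$)
$A{\left(u \right)} = 2 u \left(-3 + u\right)$ ($A{\left(u \right)} = \left(u + u\right) \left(u - 3\right) = 2 u \left(-3 + u\right)$)
$2650 A{\left(2 O + 3 \right)} = 2650 \cdot 2 \left(2 \left(-8\right) + 3\right) \left(-3 + \left(2 \left(-8\right) + 3\right)\right) = 2650 \cdot 2 \left(-16 + 3\right) \left(-3 + \left(-16 + 3\right)\right) = 2650 \cdot 2 \left(-13\right) \left(-3 - 13\right) = 2650 \cdot 2 \left(-13\right) \left(-16\right) = 2650 \cdot 416 = 1102400$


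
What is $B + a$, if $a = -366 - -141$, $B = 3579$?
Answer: $3354$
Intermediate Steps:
$a = -225$ ($a = -366 + 141 = -225$)
$B + a = 3579 - 225 = 3354$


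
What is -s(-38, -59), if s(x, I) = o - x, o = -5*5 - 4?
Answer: -9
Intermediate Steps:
o = -29 (o = -25 - 4 = -29)
s(x, I) = -29 - x
-s(-38, -59) = -(-29 - 1*(-38)) = -(-29 + 38) = -1*9 = -9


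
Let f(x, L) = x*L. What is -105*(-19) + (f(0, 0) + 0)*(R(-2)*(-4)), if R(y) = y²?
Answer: 1995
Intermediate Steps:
f(x, L) = L*x
-105*(-19) + (f(0, 0) + 0)*(R(-2)*(-4)) = -105*(-19) + (0*0 + 0)*((-2)²*(-4)) = 1995 + (0 + 0)*(4*(-4)) = 1995 + 0*(-16) = 1995 + 0 = 1995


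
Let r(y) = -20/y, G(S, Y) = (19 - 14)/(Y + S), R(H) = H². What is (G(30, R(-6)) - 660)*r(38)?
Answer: 217775/627 ≈ 347.33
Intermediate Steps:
G(S, Y) = 5/(S + Y)
(G(30, R(-6)) - 660)*r(38) = (5/(30 + (-6)²) - 660)*(-20/38) = (5/(30 + 36) - 660)*(-20*1/38) = (5/66 - 660)*(-10/19) = -43555/66*(-10/19) = 217775/627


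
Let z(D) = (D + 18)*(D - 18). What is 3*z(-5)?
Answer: -897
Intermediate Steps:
z(D) = (-18 + D)*(18 + D) (z(D) = (18 + D)*(-18 + D) = (-18 + D)*(18 + D))
3*z(-5) = 3*(-324 + (-5)**2) = 3*(-324 + 25) = 3*(-299) = -897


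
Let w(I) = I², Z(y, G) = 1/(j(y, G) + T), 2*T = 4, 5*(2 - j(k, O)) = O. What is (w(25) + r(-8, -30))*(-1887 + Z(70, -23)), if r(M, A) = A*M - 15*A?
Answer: -106693840/43 ≈ -2.4813e+6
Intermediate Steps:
j(k, O) = 2 - O/5
r(M, A) = -15*A + A*M
T = 2 (T = (½)*4 = 2)
Z(y, G) = 1/(4 - G/5) (Z(y, G) = 1/((2 - G/5) + 2) = 1/(4 - G/5))
(w(25) + r(-8, -30))*(-1887 + Z(70, -23)) = (25² - 30*(-15 - 8))*(-1887 - 5/(-20 - 23)) = (625 - 30*(-23))*(-1887 - 5/(-43)) = (625 + 690)*(-1887 - 5*(-1/43)) = 1315*(-1887 + 5/43) = 1315*(-81136/43) = -106693840/43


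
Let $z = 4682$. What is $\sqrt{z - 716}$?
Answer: $\sqrt{3966} \approx 62.976$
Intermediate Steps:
$\sqrt{z - 716} = \sqrt{4682 - 716} = \sqrt{3966}$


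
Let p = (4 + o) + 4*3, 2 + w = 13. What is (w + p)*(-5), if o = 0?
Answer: -135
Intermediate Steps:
w = 11 (w = -2 + 13 = 11)
p = 16 (p = (4 + 0) + 4*3 = 4 + 12 = 16)
(w + p)*(-5) = (11 + 16)*(-5) = 27*(-5) = -135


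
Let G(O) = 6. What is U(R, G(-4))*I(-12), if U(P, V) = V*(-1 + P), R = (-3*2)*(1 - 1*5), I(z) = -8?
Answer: -1104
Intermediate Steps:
R = 24 (R = -6*(1 - 5) = -6*(-4) = 24)
U(R, G(-4))*I(-12) = (6*(-1 + 24))*(-8) = (6*23)*(-8) = 138*(-8) = -1104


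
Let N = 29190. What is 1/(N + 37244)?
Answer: 1/66434 ≈ 1.5053e-5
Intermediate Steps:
1/(N + 37244) = 1/(29190 + 37244) = 1/66434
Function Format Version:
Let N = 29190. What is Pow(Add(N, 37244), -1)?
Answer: Rational(1, 66434) ≈ 1.5053e-5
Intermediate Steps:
Pow(Add(N, 37244), -1) = Pow(Add(29190, 37244), -1) = Pow(66434, -1) = Rational(1, 66434)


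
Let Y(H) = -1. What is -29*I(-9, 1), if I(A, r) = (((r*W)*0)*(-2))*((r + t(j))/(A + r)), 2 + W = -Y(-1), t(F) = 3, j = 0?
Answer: 0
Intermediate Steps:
W = -1 (W = -2 - 1*(-1) = -2 + 1 = -1)
I(A, r) = 0 (I(A, r) = (((r*(-1))*0)*(-2))*((r + 3)/(A + r)) = ((-r*0)*(-2))*((3 + r)/(A + r)) = (0*(-2))*((3 + r)/(A + r)) = 0*((3 + r)/(A + r)) = 0)
-29*I(-9, 1) = -29*0 = 0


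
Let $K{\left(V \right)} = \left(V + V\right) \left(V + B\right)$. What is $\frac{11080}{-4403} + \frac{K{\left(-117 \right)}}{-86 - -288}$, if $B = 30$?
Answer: $\frac{43699057}{444703} \approx 98.266$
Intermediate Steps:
$K{\left(V \right)} = 2 V \left(30 + V\right)$ ($K{\left(V \right)} = \left(V + V\right) \left(V + 30\right) = 2 V \left(30 + V\right)$)
$\frac{11080}{-4403} + \frac{K{\left(-117 \right)}}{-86 - -288} = \frac{11080}{-4403} + \frac{2 \left(-117\right) \left(30 - 117\right)}{-86 - -288} = 11080 \left(- \frac{1}{4403}\right) + \frac{2 \left(-117\right) \left(-87\right)}{-86 + 288} = - \frac{11080}{4403} + \frac{20358}{202} = - \frac{11080}{4403} + 20358 \cdot \frac{1}{202} = - \frac{11080}{4403} + \frac{10179}{101} = \frac{43699057}{444703}$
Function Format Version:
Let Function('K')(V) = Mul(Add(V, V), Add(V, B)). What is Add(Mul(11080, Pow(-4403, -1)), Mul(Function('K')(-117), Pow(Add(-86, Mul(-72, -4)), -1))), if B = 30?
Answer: Rational(43699057, 444703) ≈ 98.266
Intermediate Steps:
Function('K')(V) = Mul(2, V, Add(30, V)) (Function('K')(V) = Mul(Add(V, V), Add(V, 30)) = Mul(Mul(2, V), Add(30, V)) = Mul(2, V, Add(30, V)))
Add(Mul(11080, Pow(-4403, -1)), Mul(Function('K')(-117), Pow(Add(-86, Mul(-72, -4)), -1))) = Add(Mul(11080, Pow(-4403, -1)), Mul(Mul(2, -117, Add(30, -117)), Pow(Add(-86, Mul(-72, -4)), -1))) = Add(Mul(11080, Rational(-1, 4403)), Mul(Mul(2, -117, -87), Pow(Add(-86, 288), -1))) = Add(Rational(-11080, 4403), Mul(20358, Pow(202, -1))) = Add(Rational(-11080, 4403), Mul(20358, Rational(1, 202))) = Add(Rational(-11080, 4403), Rational(10179, 101)) = Rational(43699057, 444703)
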